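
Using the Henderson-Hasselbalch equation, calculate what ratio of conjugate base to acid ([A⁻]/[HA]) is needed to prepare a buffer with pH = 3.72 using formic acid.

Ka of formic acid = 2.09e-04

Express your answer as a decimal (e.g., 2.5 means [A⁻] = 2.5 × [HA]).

pKa = -log(2.09e-04) = 3.6799. pH = pKa + log([A⁻]/[HA]), so log([A⁻]/[HA]) = pH − pKa = 3.72 − 3.6799 = 0.0401. [A⁻]/[HA] = 10^(0.0401) = 1.10

[A⁻]/[HA] = 1.10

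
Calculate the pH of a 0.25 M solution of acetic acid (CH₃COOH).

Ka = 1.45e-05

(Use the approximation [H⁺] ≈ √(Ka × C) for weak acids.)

[H⁺] = √(Ka × C) = √(1.45e-05 × 0.25) = 1.9039e-03. pH = -log(1.9039e-03)

pH = 2.72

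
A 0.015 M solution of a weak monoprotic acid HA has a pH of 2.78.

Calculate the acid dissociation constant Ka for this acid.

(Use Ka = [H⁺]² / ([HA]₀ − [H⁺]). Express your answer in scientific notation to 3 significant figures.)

[H⁺] = 10^(−pH) = 10^(−2.78) = 1.660e-03 M. For HA ⇌ H⁺ + A⁻, Ka = [H⁺][A⁻]/[HA] = [H⁺]² / ([HA]₀ − [H⁺]) = (1.660e-03)² / (0.015 − 1.660e-03) = 2.06e-04.

K_a = 2.06e-04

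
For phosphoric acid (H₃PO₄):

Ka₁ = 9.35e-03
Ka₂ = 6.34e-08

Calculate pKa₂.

pKa₂ = -log(Ka₂) = -log(6.34e-08) = 7.20.

pK_{a2} = 7.20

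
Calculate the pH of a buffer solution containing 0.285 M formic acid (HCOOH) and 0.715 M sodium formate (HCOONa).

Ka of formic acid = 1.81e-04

pKa = -log(1.81e-04) = 3.74. pH = pKa + log([A⁻]/[HA]) = 3.74 + log(0.715/0.285)

pH = 4.14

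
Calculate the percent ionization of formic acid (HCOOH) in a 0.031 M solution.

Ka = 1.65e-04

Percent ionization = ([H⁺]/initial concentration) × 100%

Using Ka equilibrium: x² + Ka×x - Ka×C = 0. Solving: [H⁺] = 2.1806e-03. Percent = (2.1806e-03/0.031) × 100

Percent ionization = 7.03%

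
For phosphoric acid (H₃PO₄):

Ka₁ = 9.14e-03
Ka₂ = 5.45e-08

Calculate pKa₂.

pKa₂ = -log(Ka₂) = -log(5.45e-08) = 7.26.

pK_{a2} = 7.26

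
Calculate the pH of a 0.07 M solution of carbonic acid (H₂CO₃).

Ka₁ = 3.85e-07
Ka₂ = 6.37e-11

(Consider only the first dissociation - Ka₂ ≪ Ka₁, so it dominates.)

First dissociation dominates. From Ka₁ = [H⁺][HA⁻]/[H₂A], x² + Ka₁·x − Ka₁·C = 0 with C = 0.07 M and Ka₁ = 3.85e-07. Solving: [H⁺] = (−Ka₁ + √(Ka₁² + 4·Ka₁·C)) / 2 = 1.6397e-04 M. pH = -log(1.6397e-04) = 3.79.

pH = 3.79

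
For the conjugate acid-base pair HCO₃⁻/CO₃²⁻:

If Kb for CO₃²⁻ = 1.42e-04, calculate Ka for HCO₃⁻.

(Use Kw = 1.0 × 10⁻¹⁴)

For a conjugate pair Ka × Kb = Kw, so Ka = Kw/Kb = 1.0 × 10⁻¹⁴ / 1.42e-04 = 7.04e-11.

K_a = 7.04e-11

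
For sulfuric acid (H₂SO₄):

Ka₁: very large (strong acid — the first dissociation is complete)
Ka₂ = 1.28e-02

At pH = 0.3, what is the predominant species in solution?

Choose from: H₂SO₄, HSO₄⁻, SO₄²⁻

The first dissociation is complete, so H₂SO₄ itself is never the predominant species in water; pKa₂ = -log(1.28e-02) = 1.89. For a polyprotic acid the predominant species crosses at each pKa: below pKa_n the protonated form dominates, above it the deprotonated form does. At pH = 0.3, the predominant species is HSO₄⁻.

HSO₄⁻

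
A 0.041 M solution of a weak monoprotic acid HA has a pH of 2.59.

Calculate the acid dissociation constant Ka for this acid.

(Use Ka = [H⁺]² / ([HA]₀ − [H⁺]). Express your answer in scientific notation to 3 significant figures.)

[H⁺] = 10^(−pH) = 10^(−2.59) = 2.570e-03 M. For HA ⇌ H⁺ + A⁻, Ka = [H⁺][A⁻]/[HA] = [H⁺]² / ([HA]₀ − [H⁺]) = (2.570e-03)² / (0.041 − 2.570e-03) = 1.72e-04.

K_a = 1.72e-04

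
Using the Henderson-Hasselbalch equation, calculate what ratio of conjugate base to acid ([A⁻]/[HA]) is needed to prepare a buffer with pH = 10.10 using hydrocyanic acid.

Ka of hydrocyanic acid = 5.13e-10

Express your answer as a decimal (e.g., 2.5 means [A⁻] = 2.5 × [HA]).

pKa = -log(5.13e-10) = 9.2899. pH = pKa + log([A⁻]/[HA]), so log([A⁻]/[HA]) = pH − pKa = 10.10 − 9.2899 = 0.8101. [A⁻]/[HA] = 10^(0.8101) = 6.46

[A⁻]/[HA] = 6.46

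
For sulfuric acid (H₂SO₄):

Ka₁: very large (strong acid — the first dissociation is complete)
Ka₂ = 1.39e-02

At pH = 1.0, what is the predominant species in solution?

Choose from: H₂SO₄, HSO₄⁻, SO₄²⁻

The first dissociation is complete, so H₂SO₄ itself is never the predominant species in water; pKa₂ = -log(1.39e-02) = 1.86. For a polyprotic acid the predominant species crosses at each pKa: below pKa_n the protonated form dominates, above it the deprotonated form does. At pH = 1.0, the predominant species is HSO₄⁻.

HSO₄⁻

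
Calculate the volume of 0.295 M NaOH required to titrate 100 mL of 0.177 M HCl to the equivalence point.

At equivalence: moles acid = moles base. moles HCl = 0.177 × 100/1000 = 0.0177 mol. V_base = moles / 0.295 × 1000 = 60.0 mL.

V_{base} = 60.0 mL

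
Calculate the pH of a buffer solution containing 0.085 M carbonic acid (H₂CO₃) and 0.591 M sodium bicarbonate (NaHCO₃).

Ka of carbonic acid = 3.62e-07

pKa = -log(3.62e-07) = 6.44. pH = pKa + log([A⁻]/[HA]) = 6.44 + log(0.591/0.085)

pH = 7.28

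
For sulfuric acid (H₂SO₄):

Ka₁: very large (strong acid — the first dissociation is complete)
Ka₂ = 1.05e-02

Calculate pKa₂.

pKa₂ = -log(Ka₂) = -log(1.05e-02) = 1.98.

pK_{a2} = 1.98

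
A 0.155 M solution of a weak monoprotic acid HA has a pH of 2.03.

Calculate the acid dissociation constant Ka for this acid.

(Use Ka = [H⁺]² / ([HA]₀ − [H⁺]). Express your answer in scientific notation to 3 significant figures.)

[H⁺] = 10^(−pH) = 10^(−2.03) = 9.333e-03 M. For HA ⇌ H⁺ + A⁻, Ka = [H⁺][A⁻]/[HA] = [H⁺]² / ([HA]₀ − [H⁺]) = (9.333e-03)² / (0.155 − 9.333e-03) = 5.98e-04.

K_a = 5.98e-04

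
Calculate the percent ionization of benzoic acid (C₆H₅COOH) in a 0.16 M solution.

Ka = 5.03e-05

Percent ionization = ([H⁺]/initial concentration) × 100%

Using Ka equilibrium: x² + Ka×x - Ka×C = 0. Solving: [H⁺] = 2.8119e-03. Percent = (2.8119e-03/0.16) × 100

Percent ionization = 1.76%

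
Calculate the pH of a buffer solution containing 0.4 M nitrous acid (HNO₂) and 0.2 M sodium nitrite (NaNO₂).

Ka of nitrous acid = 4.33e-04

pKa = -log(4.33e-04) = 3.36. pH = pKa + log([A⁻]/[HA]) = 3.36 + log(0.2/0.4)

pH = 3.06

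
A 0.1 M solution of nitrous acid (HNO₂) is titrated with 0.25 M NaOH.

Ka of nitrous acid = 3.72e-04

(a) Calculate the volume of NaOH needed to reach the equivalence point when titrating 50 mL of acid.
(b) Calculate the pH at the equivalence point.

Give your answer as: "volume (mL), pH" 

moles acid = 0.1 × 50/1000 = 0.005 mol; V_base = moles/0.25 × 1000 = 20.0 mL. At equivalence only the conjugate base is present: [A⁻] = 0.005/0.070 = 7.1429e-02 M. Kb = Kw/Ka = 2.69e-11; [OH⁻] = √(Kb × [A⁻]) = 1.3857e-06; pOH = 5.86; pH = 14 - pOH = 8.14.

V = 20.0 mL, pH = 8.14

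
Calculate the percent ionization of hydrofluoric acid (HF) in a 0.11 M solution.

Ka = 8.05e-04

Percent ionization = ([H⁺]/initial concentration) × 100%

Using Ka equilibrium: x² + Ka×x - Ka×C = 0. Solving: [H⁺] = 9.0162e-03. Percent = (9.0162e-03/0.11) × 100

Percent ionization = 8.2%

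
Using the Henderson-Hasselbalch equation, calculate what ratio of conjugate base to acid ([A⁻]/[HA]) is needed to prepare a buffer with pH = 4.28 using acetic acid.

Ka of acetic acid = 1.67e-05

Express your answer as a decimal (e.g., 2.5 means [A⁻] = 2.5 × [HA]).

pKa = -log(1.67e-05) = 4.7773. pH = pKa + log([A⁻]/[HA]), so log([A⁻]/[HA]) = pH − pKa = 4.28 − 4.7773 = -0.4973. [A⁻]/[HA] = 10^(-0.4973) = 0.318

[A⁻]/[HA] = 0.318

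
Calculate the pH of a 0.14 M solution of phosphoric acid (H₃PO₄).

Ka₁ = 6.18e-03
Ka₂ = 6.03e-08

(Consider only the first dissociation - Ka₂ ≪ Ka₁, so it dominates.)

First dissociation dominates. From Ka₁ = [H⁺][HA⁻]/[H₂A], x² + Ka₁·x − Ka₁·C = 0 with C = 0.14 M and Ka₁ = 6.18e-03. Solving: [H⁺] = (−Ka₁ + √(Ka₁² + 4·Ka₁·C)) / 2 = 2.6486e-02 M. pH = -log(2.6486e-02) = 1.58.

pH = 1.58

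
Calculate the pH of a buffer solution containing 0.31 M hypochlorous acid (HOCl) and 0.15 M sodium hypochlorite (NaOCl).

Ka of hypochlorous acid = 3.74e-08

pKa = -log(3.74e-08) = 7.43. pH = pKa + log([A⁻]/[HA]) = 7.43 + log(0.15/0.31)

pH = 7.11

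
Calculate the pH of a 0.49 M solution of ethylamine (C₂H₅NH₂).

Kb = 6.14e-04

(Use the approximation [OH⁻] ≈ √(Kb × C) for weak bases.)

[OH⁻] = √(Kb × C) = √(6.14e-04 × 0.49) = 1.7345e-02. pOH = 1.76, pH = 14 - pOH

pH = 12.24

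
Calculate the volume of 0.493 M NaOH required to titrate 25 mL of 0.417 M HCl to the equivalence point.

At equivalence: moles acid = moles base. moles HCl = 0.417 × 25/1000 = 0.01042 mol. V_base = moles / 0.493 × 1000 = 21.1 mL.

V_{base} = 21.1 mL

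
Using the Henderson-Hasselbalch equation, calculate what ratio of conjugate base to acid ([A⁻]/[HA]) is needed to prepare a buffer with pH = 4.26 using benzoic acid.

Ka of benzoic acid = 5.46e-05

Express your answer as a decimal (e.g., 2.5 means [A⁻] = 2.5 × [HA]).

pKa = -log(5.46e-05) = 4.2628. pH = pKa + log([A⁻]/[HA]), so log([A⁻]/[HA]) = pH − pKa = 4.26 − 4.2628 = -0.0028. [A⁻]/[HA] = 10^(-0.0028) = 0.994

[A⁻]/[HA] = 0.994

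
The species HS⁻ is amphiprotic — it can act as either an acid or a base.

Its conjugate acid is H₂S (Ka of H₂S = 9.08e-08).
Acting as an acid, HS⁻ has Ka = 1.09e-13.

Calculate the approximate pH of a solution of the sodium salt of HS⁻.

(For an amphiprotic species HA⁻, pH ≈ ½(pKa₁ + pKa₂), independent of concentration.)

pKa₁ = -log(9.08e-08) = 7.04; pKa₂ = -log(1.09e-13) = 12.96. For an amphiprotic species, pH ≈ ½(pKa₁ + pKa₂) = ½(7.04 + 12.96) = 10.00.

pH = 10.00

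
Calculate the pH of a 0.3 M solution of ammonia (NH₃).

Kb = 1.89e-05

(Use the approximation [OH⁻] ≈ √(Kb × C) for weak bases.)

[OH⁻] = √(Kb × C) = √(1.89e-05 × 0.3) = 2.3812e-03. pOH = 2.62, pH = 14 - pOH

pH = 11.38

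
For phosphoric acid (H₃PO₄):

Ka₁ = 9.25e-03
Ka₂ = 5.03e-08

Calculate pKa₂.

pKa₂ = -log(Ka₂) = -log(5.03e-08) = 7.30.

pK_{a2} = 7.30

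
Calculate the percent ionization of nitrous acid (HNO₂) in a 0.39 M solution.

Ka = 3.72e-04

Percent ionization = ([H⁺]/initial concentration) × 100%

Using Ka equilibrium: x² + Ka×x - Ka×C = 0. Solving: [H⁺] = 1.1860e-02. Percent = (1.1860e-02/0.39) × 100

Percent ionization = 3.04%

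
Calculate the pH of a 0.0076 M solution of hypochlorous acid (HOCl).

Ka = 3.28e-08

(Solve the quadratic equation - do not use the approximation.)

x² + Ka×x - Ka×C = 0. Using quadratic formula: [H⁺] = 1.5772e-05

pH = 4.80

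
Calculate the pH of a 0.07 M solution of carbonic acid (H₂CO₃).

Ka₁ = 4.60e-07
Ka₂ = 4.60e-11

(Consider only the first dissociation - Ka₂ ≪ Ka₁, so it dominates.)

First dissociation dominates. From Ka₁ = [H⁺][HA⁻]/[H₂A], x² + Ka₁·x − Ka₁·C = 0 with C = 0.07 M and Ka₁ = 4.60e-07. Solving: [H⁺] = (−Ka₁ + √(Ka₁² + 4·Ka₁·C)) / 2 = 1.7921e-04 M. pH = -log(1.7921e-04) = 3.75.

pH = 3.75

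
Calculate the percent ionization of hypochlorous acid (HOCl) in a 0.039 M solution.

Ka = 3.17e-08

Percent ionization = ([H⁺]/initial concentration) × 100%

Using Ka equilibrium: x² + Ka×x - Ka×C = 0. Solving: [H⁺] = 3.5145e-05. Percent = (3.5145e-05/0.039) × 100

Percent ionization = 0.0901%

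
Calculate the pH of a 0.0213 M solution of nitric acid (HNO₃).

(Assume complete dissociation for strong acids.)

[H⁺] = 0.0213 M for strong acid. pH = -log[H⁺] = -log(0.0213)

pH = 1.67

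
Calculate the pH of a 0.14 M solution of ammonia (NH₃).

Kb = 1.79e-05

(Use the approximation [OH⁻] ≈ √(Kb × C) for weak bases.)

[OH⁻] = √(Kb × C) = √(1.79e-05 × 0.14) = 1.5830e-03. pOH = 2.80, pH = 14 - pOH

pH = 11.20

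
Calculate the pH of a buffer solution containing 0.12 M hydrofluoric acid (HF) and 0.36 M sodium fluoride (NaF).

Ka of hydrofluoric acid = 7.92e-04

pKa = -log(7.92e-04) = 3.10. pH = pKa + log([A⁻]/[HA]) = 3.10 + log(0.36/0.12)

pH = 3.58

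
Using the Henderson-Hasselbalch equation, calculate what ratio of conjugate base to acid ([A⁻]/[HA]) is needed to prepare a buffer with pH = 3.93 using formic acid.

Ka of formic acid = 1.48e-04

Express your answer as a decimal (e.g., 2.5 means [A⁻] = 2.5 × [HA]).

pKa = -log(1.48e-04) = 3.8297. pH = pKa + log([A⁻]/[HA]), so log([A⁻]/[HA]) = pH − pKa = 3.93 − 3.8297 = 0.1003. [A⁻]/[HA] = 10^(0.1003) = 1.26

[A⁻]/[HA] = 1.26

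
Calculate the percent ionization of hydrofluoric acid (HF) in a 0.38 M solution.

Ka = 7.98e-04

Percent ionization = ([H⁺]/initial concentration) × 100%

Using Ka equilibrium: x² + Ka×x - Ka×C = 0. Solving: [H⁺] = 1.7019e-02. Percent = (1.7019e-02/0.38) × 100

Percent ionization = 4.48%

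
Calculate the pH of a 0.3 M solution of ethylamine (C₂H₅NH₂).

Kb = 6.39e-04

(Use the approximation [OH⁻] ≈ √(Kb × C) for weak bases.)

[OH⁻] = √(Kb × C) = √(6.39e-04 × 0.3) = 1.3846e-02. pOH = 1.86, pH = 14 - pOH

pH = 12.14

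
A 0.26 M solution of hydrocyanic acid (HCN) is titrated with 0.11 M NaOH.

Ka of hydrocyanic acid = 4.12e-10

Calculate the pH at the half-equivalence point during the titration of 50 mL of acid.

At half-equivalence [HA] = [A⁻], so Henderson-Hasselbalch gives pH = pKa = -log(4.12e-10) = 9.39.

pH = pKa = 9.39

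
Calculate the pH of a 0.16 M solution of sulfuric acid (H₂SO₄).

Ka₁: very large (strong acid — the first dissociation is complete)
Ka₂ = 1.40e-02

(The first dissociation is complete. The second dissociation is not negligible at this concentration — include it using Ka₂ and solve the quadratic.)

First dissociation is complete: [H⁺]₀ = [HSO₄⁻]₀ = C = 0.16 M. Second dissociation HSO₄⁻ ⇌ H⁺ + SO₄²⁻: let x = [SO₄²⁻]. Ka₂ = (C + x)·x / (C − x) = 1.40e-02 → x² + (C + Ka₂)·x − Ka₂·C = 0 → x² + 0.17400·x − 2.240e-03 = 0. x = (−0.17400 + √(0.17400² + 4 × 2.240e-03)) / 2 = 1.2040e-02 M. [H⁺] = C + x = 0.16 + 1.2040e-02 = 1.7204e-01 M. pH = -log(1.7204e-01) = 0.76.

pH = 0.76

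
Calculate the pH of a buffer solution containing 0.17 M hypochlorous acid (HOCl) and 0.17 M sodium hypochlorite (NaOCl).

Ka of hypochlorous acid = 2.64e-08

pKa = -log(2.64e-08) = 7.58. pH = pKa + log([A⁻]/[HA]) = 7.58 + log(0.17/0.17)

pH = 7.58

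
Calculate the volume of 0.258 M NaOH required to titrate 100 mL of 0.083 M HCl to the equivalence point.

At equivalence: moles acid = moles base. moles HCl = 0.083 × 100/1000 = 0.0083 mol. V_base = moles / 0.258 × 1000 = 32.2 mL.

V_{base} = 32.2 mL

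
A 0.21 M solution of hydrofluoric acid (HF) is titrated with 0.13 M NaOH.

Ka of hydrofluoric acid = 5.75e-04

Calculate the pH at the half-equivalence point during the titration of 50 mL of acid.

At half-equivalence [HA] = [A⁻], so Henderson-Hasselbalch gives pH = pKa = -log(5.75e-04) = 3.24.

pH = pKa = 3.24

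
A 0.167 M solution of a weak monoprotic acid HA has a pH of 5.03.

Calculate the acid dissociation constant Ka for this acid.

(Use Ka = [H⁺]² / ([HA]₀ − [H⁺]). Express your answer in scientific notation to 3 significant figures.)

[H⁺] = 10^(−pH) = 10^(−5.03) = 9.333e-06 M. For HA ⇌ H⁺ + A⁻, Ka = [H⁺][A⁻]/[HA] = [H⁺]² / ([HA]₀ − [H⁺]) = (9.333e-06)² / (0.167 − 9.333e-06) = 5.22e-10.

K_a = 5.22e-10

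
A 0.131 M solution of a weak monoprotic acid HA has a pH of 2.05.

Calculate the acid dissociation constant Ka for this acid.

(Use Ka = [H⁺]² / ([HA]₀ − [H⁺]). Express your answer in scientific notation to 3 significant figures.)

[H⁺] = 10^(−pH) = 10^(−2.05) = 8.913e-03 M. For HA ⇌ H⁺ + A⁻, Ka = [H⁺][A⁻]/[HA] = [H⁺]² / ([HA]₀ − [H⁺]) = (8.913e-03)² / (0.131 − 8.913e-03) = 6.51e-04.

K_a = 6.51e-04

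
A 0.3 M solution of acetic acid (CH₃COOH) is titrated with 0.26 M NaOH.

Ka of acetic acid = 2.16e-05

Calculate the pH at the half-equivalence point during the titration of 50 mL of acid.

At half-equivalence [HA] = [A⁻], so Henderson-Hasselbalch gives pH = pKa = -log(2.16e-05) = 4.67.

pH = pKa = 4.67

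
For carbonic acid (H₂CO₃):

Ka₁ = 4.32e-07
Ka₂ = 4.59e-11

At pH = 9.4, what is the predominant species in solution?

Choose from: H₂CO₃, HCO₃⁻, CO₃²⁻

pKa₁ = 6.36, pKa₂ = 10.34. For a polyprotic acid the predominant species crosses at each pKa: below pKa_n the protonated form dominates, above it the deprotonated form does. At pH = 9.4, the predominant species is HCO₃⁻.

HCO₃⁻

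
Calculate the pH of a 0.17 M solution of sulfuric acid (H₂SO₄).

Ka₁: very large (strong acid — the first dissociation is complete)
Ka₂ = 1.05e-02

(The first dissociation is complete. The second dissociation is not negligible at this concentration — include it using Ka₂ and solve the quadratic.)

First dissociation is complete: [H⁺]₀ = [HSO₄⁻]₀ = C = 0.17 M. Second dissociation HSO₄⁻ ⇌ H⁺ + SO₄²⁻: let x = [SO₄²⁻]. Ka₂ = (C + x)·x / (C − x) = 1.05e-02 → x² + (C + Ka₂)·x − Ka₂·C = 0 → x² + 0.18050·x − 1.785e-03 = 0. x = (−0.18050 + √(0.18050² + 4 × 1.785e-03)) / 2 = 9.3997e-03 M. [H⁺] = C + x = 0.17 + 9.3997e-03 = 1.7940e-01 M. pH = -log(1.7940e-01) = 0.75.

pH = 0.75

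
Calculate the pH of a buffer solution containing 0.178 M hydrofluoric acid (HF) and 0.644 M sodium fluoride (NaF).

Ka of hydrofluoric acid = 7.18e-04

pKa = -log(7.18e-04) = 3.14. pH = pKa + log([A⁻]/[HA]) = 3.14 + log(0.644/0.178)

pH = 3.70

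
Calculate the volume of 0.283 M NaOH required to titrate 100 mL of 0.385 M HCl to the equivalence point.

At equivalence: moles acid = moles base. moles HCl = 0.385 × 100/1000 = 0.0385 mol. V_base = moles / 0.283 × 1000 = 136.0 mL.

V_{base} = 136.0 mL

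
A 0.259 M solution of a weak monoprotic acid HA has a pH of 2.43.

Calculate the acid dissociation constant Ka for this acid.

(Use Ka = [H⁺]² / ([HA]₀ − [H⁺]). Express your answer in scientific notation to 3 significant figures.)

[H⁺] = 10^(−pH) = 10^(−2.43) = 3.715e-03 M. For HA ⇌ H⁺ + A⁻, Ka = [H⁺][A⁻]/[HA] = [H⁺]² / ([HA]₀ − [H⁺]) = (3.715e-03)² / (0.259 − 3.715e-03) = 5.41e-05.

K_a = 5.41e-05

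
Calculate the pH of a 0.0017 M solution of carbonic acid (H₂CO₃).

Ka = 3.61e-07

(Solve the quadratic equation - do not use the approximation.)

x² + Ka×x - Ka×C = 0. Using quadratic formula: [H⁺] = 2.4593e-05

pH = 4.61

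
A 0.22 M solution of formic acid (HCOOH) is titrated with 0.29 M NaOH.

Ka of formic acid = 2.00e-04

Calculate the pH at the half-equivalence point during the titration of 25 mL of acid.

At half-equivalence [HA] = [A⁻], so Henderson-Hasselbalch gives pH = pKa = -log(2.00e-04) = 3.70.

pH = pKa = 3.70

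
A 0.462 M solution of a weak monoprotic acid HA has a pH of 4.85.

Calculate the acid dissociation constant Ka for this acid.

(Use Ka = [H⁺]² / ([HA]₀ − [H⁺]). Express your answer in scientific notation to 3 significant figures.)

[H⁺] = 10^(−pH) = 10^(−4.85) = 1.413e-05 M. For HA ⇌ H⁺ + A⁻, Ka = [H⁺][A⁻]/[HA] = [H⁺]² / ([HA]₀ − [H⁺]) = (1.413e-05)² / (0.462 − 1.413e-05) = 4.32e-10.

K_a = 4.32e-10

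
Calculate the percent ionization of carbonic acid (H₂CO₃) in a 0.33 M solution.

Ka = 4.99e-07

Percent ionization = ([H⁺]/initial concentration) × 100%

Using Ka equilibrium: x² + Ka×x - Ka×C = 0. Solving: [H⁺] = 4.0555e-04. Percent = (4.0555e-04/0.33) × 100

Percent ionization = 0.123%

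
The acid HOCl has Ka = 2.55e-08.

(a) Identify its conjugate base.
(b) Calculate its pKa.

(a) The conjugate base is formed by removing one H⁺ from HOCl, giving OCl⁻. (b) pKa = -log(Ka) = -log(2.55e-08) = 7.59.

Conjugate base: OCl⁻; pK_a = 7.59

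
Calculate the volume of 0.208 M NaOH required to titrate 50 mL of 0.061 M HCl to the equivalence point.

At equivalence: moles acid = moles base. moles HCl = 0.061 × 50/1000 = 0.00305 mol. V_base = moles / 0.208 × 1000 = 14.7 mL.

V_{base} = 14.7 mL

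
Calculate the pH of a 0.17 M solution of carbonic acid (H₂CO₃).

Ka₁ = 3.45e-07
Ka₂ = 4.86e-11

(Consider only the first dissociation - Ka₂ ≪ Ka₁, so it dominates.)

First dissociation dominates. From Ka₁ = [H⁺][HA⁻]/[H₂A], x² + Ka₁·x − Ka₁·C = 0 with C = 0.17 M and Ka₁ = 3.45e-07. Solving: [H⁺] = (−Ka₁ + √(Ka₁² + 4·Ka₁·C)) / 2 = 2.4201e-04 M. pH = -log(2.4201e-04) = 3.62.

pH = 3.62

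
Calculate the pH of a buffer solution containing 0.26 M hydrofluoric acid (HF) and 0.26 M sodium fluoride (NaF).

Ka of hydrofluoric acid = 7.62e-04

pKa = -log(7.62e-04) = 3.12. pH = pKa + log([A⁻]/[HA]) = 3.12 + log(0.26/0.26)

pH = 3.12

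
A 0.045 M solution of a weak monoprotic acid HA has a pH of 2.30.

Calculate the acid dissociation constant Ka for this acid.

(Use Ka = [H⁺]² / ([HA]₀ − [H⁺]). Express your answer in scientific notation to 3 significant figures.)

[H⁺] = 10^(−pH) = 10^(−2.30) = 5.012e-03 M. For HA ⇌ H⁺ + A⁻, Ka = [H⁺][A⁻]/[HA] = [H⁺]² / ([HA]₀ − [H⁺]) = (5.012e-03)² / (0.045 − 5.012e-03) = 6.28e-04.

K_a = 6.28e-04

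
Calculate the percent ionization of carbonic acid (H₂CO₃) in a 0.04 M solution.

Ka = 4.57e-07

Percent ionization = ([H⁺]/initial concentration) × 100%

Using Ka equilibrium: x² + Ka×x - Ka×C = 0. Solving: [H⁺] = 1.3498e-04. Percent = (1.3498e-04/0.04) × 100

Percent ionization = 0.337%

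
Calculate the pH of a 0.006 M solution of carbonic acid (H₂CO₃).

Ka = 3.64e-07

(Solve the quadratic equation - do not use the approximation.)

x² + Ka×x - Ka×C = 0. Using quadratic formula: [H⁺] = 4.6552e-05

pH = 4.33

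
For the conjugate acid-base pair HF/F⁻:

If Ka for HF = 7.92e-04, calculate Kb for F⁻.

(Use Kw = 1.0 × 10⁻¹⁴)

For a conjugate pair Ka × Kb = Kw, so Kb = Kw/Ka = 1.0 × 10⁻¹⁴ / 7.92e-04 = 1.26e-11.

K_b = 1.26e-11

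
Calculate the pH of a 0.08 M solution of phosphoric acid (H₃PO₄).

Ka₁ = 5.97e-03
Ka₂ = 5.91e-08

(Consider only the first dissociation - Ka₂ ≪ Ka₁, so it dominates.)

First dissociation dominates. From Ka₁ = [H⁺][HA⁻]/[H₂A], x² + Ka₁·x − Ka₁·C = 0 with C = 0.08 M and Ka₁ = 5.97e-03. Solving: [H⁺] = (−Ka₁ + √(Ka₁² + 4·Ka₁·C)) / 2 = 1.9072e-02 M. pH = -log(1.9072e-02) = 1.72.

pH = 1.72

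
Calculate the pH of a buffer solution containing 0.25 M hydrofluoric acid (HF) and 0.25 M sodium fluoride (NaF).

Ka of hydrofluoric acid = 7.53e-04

pKa = -log(7.53e-04) = 3.12. pH = pKa + log([A⁻]/[HA]) = 3.12 + log(0.25/0.25)

pH = 3.12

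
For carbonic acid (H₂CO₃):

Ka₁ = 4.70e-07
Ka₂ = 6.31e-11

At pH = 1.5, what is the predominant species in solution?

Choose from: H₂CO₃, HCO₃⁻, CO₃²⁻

pKa₁ = 6.33, pKa₂ = 10.20. For a polyprotic acid the predominant species crosses at each pKa: below pKa_n the protonated form dominates, above it the deprotonated form does. At pH = 1.5, the predominant species is H₂CO₃.

H₂CO₃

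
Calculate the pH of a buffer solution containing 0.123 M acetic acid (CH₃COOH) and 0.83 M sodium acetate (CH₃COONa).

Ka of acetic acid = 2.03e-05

pKa = -log(2.03e-05) = 4.69. pH = pKa + log([A⁻]/[HA]) = 4.69 + log(0.83/0.123)

pH = 5.52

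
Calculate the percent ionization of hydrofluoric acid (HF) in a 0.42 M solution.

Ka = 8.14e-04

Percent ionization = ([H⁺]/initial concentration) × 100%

Using Ka equilibrium: x² + Ka×x - Ka×C = 0. Solving: [H⁺] = 1.8087e-02. Percent = (1.8087e-02/0.42) × 100

Percent ionization = 4.31%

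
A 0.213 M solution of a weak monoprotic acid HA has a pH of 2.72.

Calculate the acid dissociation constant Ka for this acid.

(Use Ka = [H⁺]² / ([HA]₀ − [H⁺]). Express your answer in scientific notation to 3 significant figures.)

[H⁺] = 10^(−pH) = 10^(−2.72) = 1.905e-03 M. For HA ⇌ H⁺ + A⁻, Ka = [H⁺][A⁻]/[HA] = [H⁺]² / ([HA]₀ − [H⁺]) = (1.905e-03)² / (0.213 − 1.905e-03) = 1.72e-05.

K_a = 1.72e-05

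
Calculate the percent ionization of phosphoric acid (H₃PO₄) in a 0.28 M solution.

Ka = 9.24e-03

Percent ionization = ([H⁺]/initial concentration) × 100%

Using Ka equilibrium: x² + Ka×x - Ka×C = 0. Solving: [H⁺] = 4.6454e-02. Percent = (4.6454e-02/0.28) × 100

Percent ionization = 16.6%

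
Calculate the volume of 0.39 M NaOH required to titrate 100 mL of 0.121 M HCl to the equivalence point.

At equivalence: moles acid = moles base. moles HCl = 0.121 × 100/1000 = 0.0121 mol. V_base = moles / 0.39 × 1000 = 31.0 mL.

V_{base} = 31.0 mL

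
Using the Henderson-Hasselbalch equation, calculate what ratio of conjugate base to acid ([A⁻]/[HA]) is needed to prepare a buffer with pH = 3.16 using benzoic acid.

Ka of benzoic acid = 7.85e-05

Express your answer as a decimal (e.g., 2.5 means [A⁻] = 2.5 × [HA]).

pKa = -log(7.85e-05) = 4.1051. pH = pKa + log([A⁻]/[HA]), so log([A⁻]/[HA]) = pH − pKa = 3.16 − 4.1051 = -0.9451. [A⁻]/[HA] = 10^(-0.9451) = 0.113

[A⁻]/[HA] = 0.113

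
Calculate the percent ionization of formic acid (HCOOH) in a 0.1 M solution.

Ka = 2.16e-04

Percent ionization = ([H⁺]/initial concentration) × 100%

Using Ka equilibrium: x² + Ka×x - Ka×C = 0. Solving: [H⁺] = 4.5408e-03. Percent = (4.5408e-03/0.1) × 100

Percent ionization = 4.54%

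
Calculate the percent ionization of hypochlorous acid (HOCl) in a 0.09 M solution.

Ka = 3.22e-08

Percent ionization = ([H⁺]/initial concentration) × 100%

Using Ka equilibrium: x² + Ka×x - Ka×C = 0. Solving: [H⁺] = 5.3817e-05. Percent = (5.3817e-05/0.09) × 100

Percent ionization = 0.0598%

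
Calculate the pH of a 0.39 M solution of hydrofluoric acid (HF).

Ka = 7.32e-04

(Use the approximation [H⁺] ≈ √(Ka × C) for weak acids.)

[H⁺] = √(Ka × C) = √(7.32e-04 × 0.39) = 1.6896e-02. pH = -log(1.6896e-02)

pH = 1.77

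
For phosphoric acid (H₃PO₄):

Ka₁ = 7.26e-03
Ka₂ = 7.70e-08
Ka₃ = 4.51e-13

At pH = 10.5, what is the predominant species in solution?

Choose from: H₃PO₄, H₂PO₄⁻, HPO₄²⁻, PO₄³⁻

pKa₁ = 2.14, pKa₂ = 7.11, pKa₃ = 12.35. For a polyprotic acid the predominant species crosses at each pKa: below pKa_n the protonated form dominates, above it the deprotonated form does. At pH = 10.5, the predominant species is HPO₄²⁻.

HPO₄²⁻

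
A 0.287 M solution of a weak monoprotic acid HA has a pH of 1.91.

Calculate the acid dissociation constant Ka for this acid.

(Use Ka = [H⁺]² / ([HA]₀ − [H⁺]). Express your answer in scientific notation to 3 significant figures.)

[H⁺] = 10^(−pH) = 10^(−1.91) = 1.230e-02 M. For HA ⇌ H⁺ + A⁻, Ka = [H⁺][A⁻]/[HA] = [H⁺]² / ([HA]₀ − [H⁺]) = (1.230e-02)² / (0.287 − 1.230e-02) = 5.51e-04.

K_a = 5.51e-04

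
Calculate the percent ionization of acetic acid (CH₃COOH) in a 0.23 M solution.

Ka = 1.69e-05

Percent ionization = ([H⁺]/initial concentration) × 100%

Using Ka equilibrium: x² + Ka×x - Ka×C = 0. Solving: [H⁺] = 1.9631e-03. Percent = (1.9631e-03/0.23) × 100

Percent ionization = 0.854%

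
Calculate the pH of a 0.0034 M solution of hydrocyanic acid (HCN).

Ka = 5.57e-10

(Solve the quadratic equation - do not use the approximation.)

x² + Ka×x - Ka×C = 0. Using quadratic formula: [H⁺] = 1.3759e-06

pH = 5.86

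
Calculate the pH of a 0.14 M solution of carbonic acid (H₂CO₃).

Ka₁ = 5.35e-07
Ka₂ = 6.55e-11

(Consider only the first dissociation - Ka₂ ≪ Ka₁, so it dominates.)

First dissociation dominates. From Ka₁ = [H⁺][HA⁻]/[H₂A], x² + Ka₁·x − Ka₁·C = 0 with C = 0.14 M and Ka₁ = 5.35e-07. Solving: [H⁺] = (−Ka₁ + √(Ka₁² + 4·Ka₁·C)) / 2 = 2.7341e-04 M. pH = -log(2.7341e-04) = 3.56.

pH = 3.56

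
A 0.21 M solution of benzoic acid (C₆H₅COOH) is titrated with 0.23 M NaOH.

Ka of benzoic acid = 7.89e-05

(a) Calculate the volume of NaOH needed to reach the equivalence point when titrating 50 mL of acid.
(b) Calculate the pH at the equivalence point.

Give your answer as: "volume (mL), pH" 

moles acid = 0.21 × 50/1000 = 0.0105 mol; V_base = moles/0.23 × 1000 = 45.7 mL. At equivalence only the conjugate base is present: [A⁻] = 0.0105/0.096 = 1.0977e-01 M. Kb = Kw/Ka = 1.27e-10; [OH⁻] = √(Kb × [A⁻]) = 3.7300e-06; pOH = 5.43; pH = 14 - pOH = 8.57.

V = 45.7 mL, pH = 8.57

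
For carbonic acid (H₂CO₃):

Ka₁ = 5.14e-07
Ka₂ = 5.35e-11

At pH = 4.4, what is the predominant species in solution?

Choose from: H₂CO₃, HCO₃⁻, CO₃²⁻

pKa₁ = 6.29, pKa₂ = 10.27. For a polyprotic acid the predominant species crosses at each pKa: below pKa_n the protonated form dominates, above it the deprotonated form does. At pH = 4.4, the predominant species is H₂CO₃.

H₂CO₃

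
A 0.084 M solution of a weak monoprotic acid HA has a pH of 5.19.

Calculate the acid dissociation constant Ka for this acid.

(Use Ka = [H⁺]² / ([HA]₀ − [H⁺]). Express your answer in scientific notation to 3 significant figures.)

[H⁺] = 10^(−pH) = 10^(−5.19) = 6.457e-06 M. For HA ⇌ H⁺ + A⁻, Ka = [H⁺][A⁻]/[HA] = [H⁺]² / ([HA]₀ − [H⁺]) = (6.457e-06)² / (0.084 − 6.457e-06) = 4.96e-10.

K_a = 4.96e-10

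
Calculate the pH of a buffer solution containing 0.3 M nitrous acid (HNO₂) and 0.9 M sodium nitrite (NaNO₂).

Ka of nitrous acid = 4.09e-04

pKa = -log(4.09e-04) = 3.39. pH = pKa + log([A⁻]/[HA]) = 3.39 + log(0.9/0.3)

pH = 3.87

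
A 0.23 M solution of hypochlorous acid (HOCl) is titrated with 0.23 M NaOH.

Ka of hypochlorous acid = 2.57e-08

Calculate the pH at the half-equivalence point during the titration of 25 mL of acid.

At half-equivalence [HA] = [A⁻], so Henderson-Hasselbalch gives pH = pKa = -log(2.57e-08) = 7.59.

pH = pKa = 7.59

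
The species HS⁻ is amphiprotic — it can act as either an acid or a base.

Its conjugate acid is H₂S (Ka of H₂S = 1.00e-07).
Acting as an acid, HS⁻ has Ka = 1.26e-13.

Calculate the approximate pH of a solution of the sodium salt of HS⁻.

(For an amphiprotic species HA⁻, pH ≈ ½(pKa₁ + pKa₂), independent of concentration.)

pKa₁ = -log(1.00e-07) = 7.00; pKa₂ = -log(1.26e-13) = 12.90. For an amphiprotic species, pH ≈ ½(pKa₁ + pKa₂) = ½(7.00 + 12.90) = 9.95.

pH = 9.95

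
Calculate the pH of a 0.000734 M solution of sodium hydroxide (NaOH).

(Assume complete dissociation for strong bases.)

[OH⁻] = 0.000734 M for strong base. pOH = -log[OH⁻] = 3.13, pH = 14 - pOH

pH = 10.87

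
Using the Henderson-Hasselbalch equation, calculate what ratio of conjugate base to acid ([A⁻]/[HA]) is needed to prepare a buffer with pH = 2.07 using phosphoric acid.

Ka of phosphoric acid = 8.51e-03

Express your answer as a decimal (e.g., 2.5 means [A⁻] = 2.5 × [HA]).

pKa = -log(8.51e-03) = 2.0701. pH = pKa + log([A⁻]/[HA]), so log([A⁻]/[HA]) = pH − pKa = 2.07 − 2.0701 = -0.0001. [A⁻]/[HA] = 10^(-0.0001) = 1.00

[A⁻]/[HA] = 1.00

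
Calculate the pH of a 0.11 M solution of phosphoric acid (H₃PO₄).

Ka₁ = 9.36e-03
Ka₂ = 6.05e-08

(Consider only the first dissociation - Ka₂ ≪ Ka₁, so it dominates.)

First dissociation dominates. From Ka₁ = [H⁺][HA⁻]/[H₂A], x² + Ka₁·x − Ka₁·C = 0 with C = 0.11 M and Ka₁ = 9.36e-03. Solving: [H⁺] = (−Ka₁ + √(Ka₁² + 4·Ka₁·C)) / 2 = 2.7747e-02 M. pH = -log(2.7747e-02) = 1.56.

pH = 1.56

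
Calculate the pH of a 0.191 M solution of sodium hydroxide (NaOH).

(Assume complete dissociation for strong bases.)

[OH⁻] = 0.191 M for strong base. pOH = -log[OH⁻] = 0.72, pH = 14 - pOH

pH = 13.28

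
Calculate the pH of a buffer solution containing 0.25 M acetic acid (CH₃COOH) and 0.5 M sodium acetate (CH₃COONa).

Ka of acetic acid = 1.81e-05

pKa = -log(1.81e-05) = 4.74. pH = pKa + log([A⁻]/[HA]) = 4.74 + log(0.5/0.25)

pH = 5.04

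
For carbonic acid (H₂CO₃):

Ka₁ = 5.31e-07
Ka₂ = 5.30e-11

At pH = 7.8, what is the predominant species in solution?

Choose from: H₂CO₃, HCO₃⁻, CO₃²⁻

pKa₁ = 6.27, pKa₂ = 10.28. For a polyprotic acid the predominant species crosses at each pKa: below pKa_n the protonated form dominates, above it the deprotonated form does. At pH = 7.8, the predominant species is HCO₃⁻.

HCO₃⁻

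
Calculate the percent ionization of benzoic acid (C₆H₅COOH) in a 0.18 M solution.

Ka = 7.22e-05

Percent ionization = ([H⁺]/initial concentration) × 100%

Using Ka equilibrium: x² + Ka×x - Ka×C = 0. Solving: [H⁺] = 3.5691e-03. Percent = (3.5691e-03/0.18) × 100

Percent ionization = 1.98%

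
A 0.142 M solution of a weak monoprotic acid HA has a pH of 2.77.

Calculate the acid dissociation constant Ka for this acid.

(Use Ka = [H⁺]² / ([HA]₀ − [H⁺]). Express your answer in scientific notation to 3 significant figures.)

[H⁺] = 10^(−pH) = 10^(−2.77) = 1.698e-03 M. For HA ⇌ H⁺ + A⁻, Ka = [H⁺][A⁻]/[HA] = [H⁺]² / ([HA]₀ − [H⁺]) = (1.698e-03)² / (0.142 − 1.698e-03) = 2.06e-05.

K_a = 2.06e-05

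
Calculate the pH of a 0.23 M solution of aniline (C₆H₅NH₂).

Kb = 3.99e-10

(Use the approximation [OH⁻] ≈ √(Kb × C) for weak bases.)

[OH⁻] = √(Kb × C) = √(3.99e-10 × 0.23) = 9.5797e-06. pOH = 5.02, pH = 14 - pOH

pH = 8.98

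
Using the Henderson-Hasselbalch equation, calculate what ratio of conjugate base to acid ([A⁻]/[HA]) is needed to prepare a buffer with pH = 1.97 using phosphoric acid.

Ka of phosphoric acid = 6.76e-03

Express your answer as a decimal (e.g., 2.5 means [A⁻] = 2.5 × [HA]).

pKa = -log(6.76e-03) = 2.1701. pH = pKa + log([A⁻]/[HA]), so log([A⁻]/[HA]) = pH − pKa = 1.97 − 2.1701 = -0.2001. [A⁻]/[HA] = 10^(-0.2001) = 0.631

[A⁻]/[HA] = 0.631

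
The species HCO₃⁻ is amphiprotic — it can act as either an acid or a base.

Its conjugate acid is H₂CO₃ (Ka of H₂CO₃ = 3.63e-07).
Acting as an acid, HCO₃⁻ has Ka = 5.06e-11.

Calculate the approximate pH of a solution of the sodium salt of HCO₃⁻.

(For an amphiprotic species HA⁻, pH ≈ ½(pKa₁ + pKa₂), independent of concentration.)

pKa₁ = -log(3.63e-07) = 6.44; pKa₂ = -log(5.06e-11) = 10.30. For an amphiprotic species, pH ≈ ½(pKa₁ + pKa₂) = ½(6.44 + 10.30) = 8.37.

pH = 8.37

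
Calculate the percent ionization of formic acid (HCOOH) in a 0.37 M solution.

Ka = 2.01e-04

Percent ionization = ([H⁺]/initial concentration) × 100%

Using Ka equilibrium: x² + Ka×x - Ka×C = 0. Solving: [H⁺] = 8.5239e-03. Percent = (8.5239e-03/0.37) × 100

Percent ionization = 2.3%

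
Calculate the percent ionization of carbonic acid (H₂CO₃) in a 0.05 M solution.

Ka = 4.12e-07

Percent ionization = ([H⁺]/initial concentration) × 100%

Using Ka equilibrium: x² + Ka×x - Ka×C = 0. Solving: [H⁺] = 1.4332e-04. Percent = (1.4332e-04/0.05) × 100

Percent ionization = 0.287%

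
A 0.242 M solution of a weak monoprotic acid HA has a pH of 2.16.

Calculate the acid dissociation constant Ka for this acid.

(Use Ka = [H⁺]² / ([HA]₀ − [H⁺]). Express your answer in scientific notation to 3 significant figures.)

[H⁺] = 10^(−pH) = 10^(−2.16) = 6.918e-03 M. For HA ⇌ H⁺ + A⁻, Ka = [H⁺][A⁻]/[HA] = [H⁺]² / ([HA]₀ − [H⁺]) = (6.918e-03)² / (0.242 − 6.918e-03) = 2.04e-04.

K_a = 2.04e-04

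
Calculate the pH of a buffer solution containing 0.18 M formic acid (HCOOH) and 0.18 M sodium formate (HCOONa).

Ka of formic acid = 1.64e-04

pKa = -log(1.64e-04) = 3.79. pH = pKa + log([A⁻]/[HA]) = 3.79 + log(0.18/0.18)

pH = 3.79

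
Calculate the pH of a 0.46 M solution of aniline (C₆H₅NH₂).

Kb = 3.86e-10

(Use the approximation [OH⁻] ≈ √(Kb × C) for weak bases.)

[OH⁻] = √(Kb × C) = √(3.86e-10 × 0.46) = 1.3325e-05. pOH = 4.88, pH = 14 - pOH

pH = 9.12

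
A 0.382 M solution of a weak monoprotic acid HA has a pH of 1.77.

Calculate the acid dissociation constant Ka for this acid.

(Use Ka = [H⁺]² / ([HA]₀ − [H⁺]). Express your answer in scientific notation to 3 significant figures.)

[H⁺] = 10^(−pH) = 10^(−1.77) = 1.698e-02 M. For HA ⇌ H⁺ + A⁻, Ka = [H⁺][A⁻]/[HA] = [H⁺]² / ([HA]₀ − [H⁺]) = (1.698e-02)² / (0.382 − 1.698e-02) = 7.90e-04.

K_a = 7.90e-04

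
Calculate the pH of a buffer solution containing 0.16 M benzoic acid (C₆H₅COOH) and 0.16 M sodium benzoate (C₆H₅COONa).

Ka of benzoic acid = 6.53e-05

pKa = -log(6.53e-05) = 4.19. pH = pKa + log([A⁻]/[HA]) = 4.19 + log(0.16/0.16)

pH = 4.19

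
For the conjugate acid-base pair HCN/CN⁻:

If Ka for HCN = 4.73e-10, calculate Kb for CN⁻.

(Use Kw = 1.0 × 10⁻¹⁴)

For a conjugate pair Ka × Kb = Kw, so Kb = Kw/Ka = 1.0 × 10⁻¹⁴ / 4.73e-10 = 2.11e-05.

K_b = 2.11e-05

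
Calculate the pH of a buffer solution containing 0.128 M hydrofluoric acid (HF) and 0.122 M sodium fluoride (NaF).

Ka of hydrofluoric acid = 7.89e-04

pKa = -log(7.89e-04) = 3.10. pH = pKa + log([A⁻]/[HA]) = 3.10 + log(0.122/0.128)

pH = 3.08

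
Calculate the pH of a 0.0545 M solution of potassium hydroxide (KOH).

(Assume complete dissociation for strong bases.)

[OH⁻] = 0.0545 M for strong base. pOH = -log[OH⁻] = 1.26, pH = 14 - pOH

pH = 12.74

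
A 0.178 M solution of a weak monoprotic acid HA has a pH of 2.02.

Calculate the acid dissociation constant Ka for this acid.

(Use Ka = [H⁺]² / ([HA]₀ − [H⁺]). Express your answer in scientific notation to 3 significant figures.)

[H⁺] = 10^(−pH) = 10^(−2.02) = 9.550e-03 M. For HA ⇌ H⁺ + A⁻, Ka = [H⁺][A⁻]/[HA] = [H⁺]² / ([HA]₀ − [H⁺]) = (9.550e-03)² / (0.178 − 9.550e-03) = 5.41e-04.

K_a = 5.41e-04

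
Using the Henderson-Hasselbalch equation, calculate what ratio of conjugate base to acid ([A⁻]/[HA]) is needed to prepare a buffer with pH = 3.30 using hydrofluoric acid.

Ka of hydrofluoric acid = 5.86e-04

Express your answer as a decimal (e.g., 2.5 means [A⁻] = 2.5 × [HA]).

pKa = -log(5.86e-04) = 3.2321. pH = pKa + log([A⁻]/[HA]), so log([A⁻]/[HA]) = pH − pKa = 3.30 − 3.2321 = 0.0679. [A⁻]/[HA] = 10^(0.0679) = 1.17

[A⁻]/[HA] = 1.17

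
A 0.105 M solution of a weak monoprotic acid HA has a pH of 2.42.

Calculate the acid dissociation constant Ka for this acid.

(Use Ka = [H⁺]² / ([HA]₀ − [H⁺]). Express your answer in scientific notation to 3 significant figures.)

[H⁺] = 10^(−pH) = 10^(−2.42) = 3.802e-03 M. For HA ⇌ H⁺ + A⁻, Ka = [H⁺][A⁻]/[HA] = [H⁺]² / ([HA]₀ − [H⁺]) = (3.802e-03)² / (0.105 − 3.802e-03) = 1.43e-04.

K_a = 1.43e-04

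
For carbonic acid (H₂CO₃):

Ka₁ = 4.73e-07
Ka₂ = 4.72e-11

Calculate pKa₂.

pKa₂ = -log(Ka₂) = -log(4.72e-11) = 10.33.

pK_{a2} = 10.33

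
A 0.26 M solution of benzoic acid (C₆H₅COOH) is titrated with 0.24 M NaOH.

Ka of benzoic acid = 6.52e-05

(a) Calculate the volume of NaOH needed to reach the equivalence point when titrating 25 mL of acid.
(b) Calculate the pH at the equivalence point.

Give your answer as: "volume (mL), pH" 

moles acid = 0.26 × 25/1000 = 0.0065 mol; V_base = moles/0.24 × 1000 = 27.1 mL. At equivalence only the conjugate base is present: [A⁻] = 0.0065/0.052 = 1.2480e-01 M. Kb = Kw/Ka = 1.53e-10; [OH⁻] = √(Kb × [A⁻]) = 4.3751e-06; pOH = 5.36; pH = 14 - pOH = 8.64.

V = 27.1 mL, pH = 8.64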